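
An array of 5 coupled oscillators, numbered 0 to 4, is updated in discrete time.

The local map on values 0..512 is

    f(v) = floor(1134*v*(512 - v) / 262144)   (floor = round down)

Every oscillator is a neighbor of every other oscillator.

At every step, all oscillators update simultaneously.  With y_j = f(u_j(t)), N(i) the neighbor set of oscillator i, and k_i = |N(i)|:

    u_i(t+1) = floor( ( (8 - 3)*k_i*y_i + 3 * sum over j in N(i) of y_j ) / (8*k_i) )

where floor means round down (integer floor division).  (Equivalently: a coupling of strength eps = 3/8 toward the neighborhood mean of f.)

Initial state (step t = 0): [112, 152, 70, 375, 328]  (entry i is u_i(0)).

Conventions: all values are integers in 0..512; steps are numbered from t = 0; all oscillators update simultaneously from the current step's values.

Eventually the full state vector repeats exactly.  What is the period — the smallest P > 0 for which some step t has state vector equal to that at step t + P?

Simulating step by step:
t=0: [112, 152, 70, 375, 328]
t=1: [200, 223, 168, 215, 236]
t=2: [269, 274, 259, 273, 276]
t=3: [282, 282, 282, 282, 281]
t=4: [280, 280, 280, 280, 280]
t=5: [281, 281, 281, 281, 281]
t=6: [280, 280, 280, 280, 280]

Answer: 2
Key observation: The state at step 4, [280, 280, 280, 280, 280], reappears at step 6 — and no state repeats earlier — so the cycle the system enters has period 2.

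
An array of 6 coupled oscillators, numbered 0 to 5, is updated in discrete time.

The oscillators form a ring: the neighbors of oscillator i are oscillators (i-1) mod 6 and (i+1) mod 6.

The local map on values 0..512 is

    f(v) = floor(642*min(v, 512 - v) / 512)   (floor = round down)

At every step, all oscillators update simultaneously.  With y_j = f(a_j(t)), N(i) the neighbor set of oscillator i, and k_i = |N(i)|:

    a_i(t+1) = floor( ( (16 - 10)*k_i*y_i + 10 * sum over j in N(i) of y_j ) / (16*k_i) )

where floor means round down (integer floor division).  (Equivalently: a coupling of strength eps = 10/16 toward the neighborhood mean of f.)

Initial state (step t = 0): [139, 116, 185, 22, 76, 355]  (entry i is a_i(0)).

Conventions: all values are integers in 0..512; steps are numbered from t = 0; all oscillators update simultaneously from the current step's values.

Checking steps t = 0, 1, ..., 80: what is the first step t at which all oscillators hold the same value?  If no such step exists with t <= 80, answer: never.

Answer: 21
Key observation: Synchronization is absorbing here: once all oscillators are equal they stay equal, and step 21 is the first all-equal step.

Derivation:
t=0: [139, 116, 185, 22, 76, 355]  (not all equal)
t=1: [171, 180, 140, 112, 105, 157]  (not all equal)
t=2: [211, 205, 179, 148, 154, 181]  (not all equal)
t=3: [249, 248, 222, 199, 200, 227]  (not all equal)
t=4: [302, 300, 278, 258, 260, 282]  (not all equal)
t=5: [271, 273, 292, 309, 307, 288]  (not all equal)
t=6: [294, 292, 275, 261, 263, 279]  (not all equal)
t=7: [279, 281, 295, 308, 306, 292]  (not all equal)
t=8: [285, 284, 272, 261, 262, 275]  (not all equal)
t=9: [288, 289, 299, 309, 308, 297]  (not all equal)
t=10: [276, 275, 266, 258, 259, 268]  (not all equal)
t=11: [298, 299, 307, 314, 313, 305]  (not all equal)
t=12: [264, 264, 257, 251, 251, 258]  (not all equal)
t=13: [312, 312, 314, 315, 315, 314]  (not all equal)
t=14: [249, 249, 248, 247, 247, 248]  (not all equal)
t=15: [311, 311, 310, 309, 309, 310]  (not all equal)
t=16: [252, 252, 253, 253, 253, 253]  (not all equal)
t=17: [315, 315, 316, 317, 317, 316]  (not all equal)
t=18: [246, 246, 245, 244, 244, 245]  (not all equal)
t=19: [307, 307, 306, 305, 305, 306]  (not all equal)
t=20: [257, 257, 258, 258, 258, 258]  (not all equal)
t=21: [318, 318, 318, 318, 318, 318]  (all equal)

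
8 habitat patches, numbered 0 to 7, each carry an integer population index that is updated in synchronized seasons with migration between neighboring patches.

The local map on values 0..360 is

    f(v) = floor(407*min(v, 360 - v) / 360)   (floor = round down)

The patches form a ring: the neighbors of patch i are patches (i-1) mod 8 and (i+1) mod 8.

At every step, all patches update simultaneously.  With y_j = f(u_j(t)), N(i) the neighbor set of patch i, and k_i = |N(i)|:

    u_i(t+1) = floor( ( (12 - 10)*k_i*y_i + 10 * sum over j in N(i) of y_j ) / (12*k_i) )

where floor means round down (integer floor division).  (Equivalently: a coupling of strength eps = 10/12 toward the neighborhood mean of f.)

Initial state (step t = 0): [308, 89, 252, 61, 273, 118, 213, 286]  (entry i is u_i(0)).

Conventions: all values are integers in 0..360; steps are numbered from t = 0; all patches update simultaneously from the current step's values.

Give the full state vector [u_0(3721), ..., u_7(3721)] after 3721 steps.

Answer: [201, 201, 201, 201, 201, 201, 201, 201]
Key observation: The state at step 16, [178, 178, 178, 178, 178, 178, 178, 178], reappears at step 20: the system is in a cycle of period 4 from step 16 on.  Therefore the state at step 3721 equals the state at step 16 + ((3721 - 16) mod 4) = 17, which is [201, 201, 201, 201, 201, 201, 201, 201].

Derivation:
t=0: [308, 89, 252, 61, 273, 118, 213, 286]
t=1: [85, 91, 90, 103, 100, 132, 117, 107]
t=2: [108, 99, 107, 108, 129, 126, 134, 115]
t=3: [120, 119, 117, 130, 134, 147, 138, 135]
t=4: [141, 133, 138, 142, 155, 155, 158, 146]
t=5: [157, 156, 155, 164, 168, 176, 171, 167]
t=6: [181, 176, 179, 182, 191, 192, 193, 185]
t=7: [198, 201, 199, 197, 194, 189, 192, 195]
t=8: [182, 181, 181, 184, 188, 188, 189, 186]
t=9: [199, 201, 200, 198, 195, 193, 194, 196]
t=10: [182, 180, 180, 183, 185, 186, 186, 184]
t=11: [200, 202, 201, 200, 197, 196, 196, 198]
t=12: [180, 179, 179, 181, 182, 184, 184, 182]
t=13: [201, 202, 202, 201, 200, 199, 199, 200]
t=14: [179, 178, 178, 179, 180, 181, 181, 180]
t=15: [202, 201, 201, 202, 202, 202, 202, 202]
t=16: [178, 178, 178, 178, 178, 178, 178, 178]
t=17: [201, 201, 201, 201, 201, 201, 201, 201]
t=18: [179, 179, 179, 179, 179, 179, 179, 179]
t=19: [202, 202, 202, 202, 202, 202, 202, 202]
t=20: [178, 178, 178, 178, 178, 178, 178, 178]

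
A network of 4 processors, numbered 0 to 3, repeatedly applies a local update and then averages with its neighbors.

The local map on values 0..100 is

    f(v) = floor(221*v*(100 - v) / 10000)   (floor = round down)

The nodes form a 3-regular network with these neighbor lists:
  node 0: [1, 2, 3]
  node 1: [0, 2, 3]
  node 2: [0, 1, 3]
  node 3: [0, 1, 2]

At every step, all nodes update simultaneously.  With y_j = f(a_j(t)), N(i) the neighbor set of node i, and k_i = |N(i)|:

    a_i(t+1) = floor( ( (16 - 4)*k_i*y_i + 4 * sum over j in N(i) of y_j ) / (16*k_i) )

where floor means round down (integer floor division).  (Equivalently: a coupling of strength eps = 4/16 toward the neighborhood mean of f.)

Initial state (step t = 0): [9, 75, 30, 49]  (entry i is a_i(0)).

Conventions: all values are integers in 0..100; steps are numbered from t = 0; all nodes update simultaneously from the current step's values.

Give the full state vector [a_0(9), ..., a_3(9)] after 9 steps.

Simulating step by step:
t=0: [9, 75, 30, 49]
t=1: [25, 40, 44, 50]
t=2: [44, 52, 52, 53]
t=3: [54, 54, 54, 54]
t=4: [54, 54, 54, 54]
t=5: [54, 54, 54, 54]
t=6: [54, 54, 54, 54]
t=7: [54, 54, 54, 54]
t=8: [54, 54, 54, 54]
t=9: [54, 54, 54, 54]

Answer: [54, 54, 54, 54]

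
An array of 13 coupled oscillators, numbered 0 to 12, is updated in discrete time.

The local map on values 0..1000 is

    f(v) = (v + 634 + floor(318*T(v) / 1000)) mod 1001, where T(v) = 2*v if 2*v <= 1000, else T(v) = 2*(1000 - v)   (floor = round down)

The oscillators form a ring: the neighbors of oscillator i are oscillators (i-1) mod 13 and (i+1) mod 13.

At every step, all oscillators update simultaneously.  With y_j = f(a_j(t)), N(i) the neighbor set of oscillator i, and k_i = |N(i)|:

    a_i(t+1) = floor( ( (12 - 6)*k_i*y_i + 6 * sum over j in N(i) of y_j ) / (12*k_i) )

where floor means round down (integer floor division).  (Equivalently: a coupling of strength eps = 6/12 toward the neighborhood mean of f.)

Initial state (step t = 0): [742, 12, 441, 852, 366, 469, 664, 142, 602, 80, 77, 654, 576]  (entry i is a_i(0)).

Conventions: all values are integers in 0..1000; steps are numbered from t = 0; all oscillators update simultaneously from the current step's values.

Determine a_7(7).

Simulating step by step:
t=0: [742, 12, 441, 852, 366, 469, 664, 142, 602, 80, 77, 654, 576]
t=1: [552, 549, 485, 435, 360, 385, 571, 682, 651, 693, 697, 562, 500]
t=2: [464, 457, 416, 333, 262, 305, 432, 503, 512, 517, 509, 479, 461]
t=3: [387, 366, 295, 182, 107, 165, 315, 424, 454, 455, 445, 418, 395]
t=4: [260, 210, 348, 696, 863, 690, 381, 293, 363, 372, 353, 318, 285]
t=5: [298, 553, 475, 457, 552, 469, 286, 176, 201, 229, 203, 153, 102]
t=6: [377, 367, 417, 409, 429, 342, 380, 726, 713, 485, 705, 883, 651]
t=7: [309, 257, 291, 313, 290, 243, 308, 462, 503, 476, 516, 552, 462]

Answer: a_7(7) = 462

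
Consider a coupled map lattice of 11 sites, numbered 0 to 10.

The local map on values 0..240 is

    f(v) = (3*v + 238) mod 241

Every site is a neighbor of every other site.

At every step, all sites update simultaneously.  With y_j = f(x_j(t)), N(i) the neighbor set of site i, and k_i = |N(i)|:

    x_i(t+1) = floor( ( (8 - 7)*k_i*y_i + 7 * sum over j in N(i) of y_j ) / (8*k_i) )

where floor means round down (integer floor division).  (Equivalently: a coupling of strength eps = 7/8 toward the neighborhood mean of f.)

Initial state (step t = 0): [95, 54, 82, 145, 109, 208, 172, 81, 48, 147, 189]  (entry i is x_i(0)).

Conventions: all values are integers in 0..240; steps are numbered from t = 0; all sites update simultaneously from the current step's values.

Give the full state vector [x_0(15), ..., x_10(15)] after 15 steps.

Simulating step by step:
t=0: [95, 54, 82, 145, 109, 208, 172, 81, 48, 147, 189]
t=1: [115, 120, 114, 121, 117, 119, 115, 123, 119, 121, 117]
t=2: [110, 111, 110, 111, 110, 110, 110, 111, 110, 111, 110]
t=3: [87, 87, 87, 87, 87, 87, 87, 87, 87, 87, 87]
t=4: [17, 17, 17, 17, 17, 17, 17, 17, 17, 17, 17]
t=5: [48, 48, 48, 48, 48, 48, 48, 48, 48, 48, 48]
t=6: [141, 141, 141, 141, 141, 141, 141, 141, 141, 141, 141]
t=7: [179, 179, 179, 179, 179, 179, 179, 179, 179, 179, 179]
t=8: [52, 52, 52, 52, 52, 52, 52, 52, 52, 52, 52]
t=9: [153, 153, 153, 153, 153, 153, 153, 153, 153, 153, 153]
t=10: [215, 215, 215, 215, 215, 215, 215, 215, 215, 215, 215]
t=11: [160, 160, 160, 160, 160, 160, 160, 160, 160, 160, 160]
t=12: [236, 236, 236, 236, 236, 236, 236, 236, 236, 236, 236]
t=13: [223, 223, 223, 223, 223, 223, 223, 223, 223, 223, 223]
t=14: [184, 184, 184, 184, 184, 184, 184, 184, 184, 184, 184]
t=15: [67, 67, 67, 67, 67, 67, 67, 67, 67, 67, 67]

Answer: [67, 67, 67, 67, 67, 67, 67, 67, 67, 67, 67]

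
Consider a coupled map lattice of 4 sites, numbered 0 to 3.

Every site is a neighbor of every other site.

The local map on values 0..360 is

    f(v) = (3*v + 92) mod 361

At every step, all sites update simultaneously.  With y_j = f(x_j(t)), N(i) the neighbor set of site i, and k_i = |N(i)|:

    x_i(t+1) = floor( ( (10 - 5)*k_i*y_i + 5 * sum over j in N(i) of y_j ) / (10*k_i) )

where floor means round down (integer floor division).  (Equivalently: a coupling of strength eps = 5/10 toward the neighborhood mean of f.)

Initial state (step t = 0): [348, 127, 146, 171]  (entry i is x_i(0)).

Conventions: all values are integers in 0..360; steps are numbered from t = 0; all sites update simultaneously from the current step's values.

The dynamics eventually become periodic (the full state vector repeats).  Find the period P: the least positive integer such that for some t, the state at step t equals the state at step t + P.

Answer: 8
Key observation: The state at step 15, [72, 91, 110, 135], reappears at step 23 — and no state repeats earlier — so the cycle the system enters has period 8.

Derivation:
t=0: [348, 127, 146, 171]
t=1: [114, 133, 152, 177]
t=2: [133, 152, 171, 196]
t=3: [190, 209, 228, 253]
t=4: [240, 259, 158, 183]
t=5: [150, 169, 188, 213]
t=6: [180, 199, 218, 123]
t=7: [210, 229, 128, 153]
t=8: [60, 79, 98, 123]
t=9: [211, 230, 129, 154]
t=10: [63, 82, 101, 126]
t=11: [220, 239, 138, 163]
t=12: [90, 109, 128, 153]
t=13: [61, 80, 99, 124]
t=14: [214, 233, 132, 157]
t=15: [72, 91, 110, 135]
t=16: [187, 86, 105, 130]
t=17: [232, 251, 150, 175]
t=18: [126, 145, 164, 189]
t=19: [169, 188, 207, 232]
t=20: [237, 256, 275, 180]
t=21: [141, 160, 179, 204]
t=22: [214, 233, 252, 277]
t=23: [72, 91, 110, 135]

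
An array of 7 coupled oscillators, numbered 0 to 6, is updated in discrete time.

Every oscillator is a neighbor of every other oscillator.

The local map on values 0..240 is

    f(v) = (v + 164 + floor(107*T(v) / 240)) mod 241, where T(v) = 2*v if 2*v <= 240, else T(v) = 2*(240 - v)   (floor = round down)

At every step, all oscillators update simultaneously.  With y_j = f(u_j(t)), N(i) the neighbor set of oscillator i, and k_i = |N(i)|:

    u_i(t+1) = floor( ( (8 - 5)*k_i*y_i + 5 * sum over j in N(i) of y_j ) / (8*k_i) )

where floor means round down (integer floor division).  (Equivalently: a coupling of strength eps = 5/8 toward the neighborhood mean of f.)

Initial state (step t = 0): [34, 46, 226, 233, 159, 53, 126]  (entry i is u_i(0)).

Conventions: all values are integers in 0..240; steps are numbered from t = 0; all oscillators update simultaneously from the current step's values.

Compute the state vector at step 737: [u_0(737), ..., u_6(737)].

Answer: [153, 153, 153, 153, 153, 153, 153]
Key observation: The state at step 4, [153, 153, 153, 153, 153, 153, 153], reappears at step 5: the system is in a cycle of period 1 from step 4 on.  Therefore the state at step 737 equals the state at step 4 + ((737 - 4) mod 1) = 4, which is [153, 153, 153, 153, 153, 153, 153].

Derivation:
t=0: [34, 46, 226, 233, 159, 53, 126]
t=1: [154, 95, 136, 136, 134, 98, 133]
t=2: [142, 128, 141, 141, 141, 129, 141]
t=3: [151, 151, 151, 151, 151, 151, 151]
t=4: [153, 153, 153, 153, 153, 153, 153]
t=5: [153, 153, 153, 153, 153, 153, 153]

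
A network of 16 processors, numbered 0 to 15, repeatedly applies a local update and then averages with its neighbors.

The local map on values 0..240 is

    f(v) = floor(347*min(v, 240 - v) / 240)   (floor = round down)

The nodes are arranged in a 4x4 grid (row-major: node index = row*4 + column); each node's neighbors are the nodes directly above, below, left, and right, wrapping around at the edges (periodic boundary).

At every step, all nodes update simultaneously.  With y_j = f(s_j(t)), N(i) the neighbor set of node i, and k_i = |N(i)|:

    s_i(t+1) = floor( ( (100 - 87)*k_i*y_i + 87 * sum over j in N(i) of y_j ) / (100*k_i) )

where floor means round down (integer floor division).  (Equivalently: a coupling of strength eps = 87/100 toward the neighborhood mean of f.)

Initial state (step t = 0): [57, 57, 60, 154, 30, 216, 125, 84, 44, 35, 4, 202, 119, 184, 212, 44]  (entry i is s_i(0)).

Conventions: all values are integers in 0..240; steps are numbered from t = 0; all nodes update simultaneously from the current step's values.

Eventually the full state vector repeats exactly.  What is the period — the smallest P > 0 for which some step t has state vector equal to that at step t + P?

Answer: 4
Key observation: The state at step 27, [153, 153, 153, 153, 153, 153, 153, 153, 153, 153, 153, 153, 153, 153, 153, 153], reappears at step 31 — and no state repeats earlier — so the cycle the system enters has period 4.

Derivation:
t=0: [57, 57, 60, 154, 30, 216, 125, 84, 44, 35, 4, 202, 119, 184, 212, 44]
t=1: [102, 71, 100, 92, 70, 78, 75, 99, 77, 46, 68, 61, 85, 85, 56, 93]
t=2: [118, 127, 110, 140, 124, 96, 122, 112, 96, 104, 87, 117, 127, 96, 118, 109]
t=3: [160, 152, 161, 159, 153, 159, 148, 162, 159, 136, 159, 148, 152, 158, 148, 160]
t=4: [122, 117, 125, 114, 116, 131, 117, 125, 131, 121, 134, 117, 117, 132, 118, 125]
t=5: [167, 163, 167, 166, 163, 167, 161, 167, 167, 157, 167, 161, 163, 168, 161, 167]
t=6: [109, 105, 110, 105, 105, 112, 106, 110, 112, 106, 114, 106, 105, 112, 105, 110]
t=7: [151, 158, 152, 157, 158, 153, 159, 152, 153, 160, 153, 159, 158, 152, 159, 152]
t=8: [119, 125, 119, 126, 125, 118, 124, 119, 118, 124, 117, 124, 125, 118, 125, 119]
t=9: [166, 170, 166, 170, 170, 166, 170, 166, 166, 169, 167, 170, 170, 166, 170, 166]
t=10: [101, 105, 101, 105, 105, 101, 105, 101, 101, 105, 101, 105, 105, 101, 105, 101]
t=11: [150, 146, 150, 146, 146, 150, 146, 150, 150, 146, 150, 146, 146, 150, 146, 150]
t=12: [134, 130, 134, 130, 130, 134, 130, 134, 134, 130, 134, 130, 130, 134, 130, 134]
t=13: [158, 153, 158, 153, 153, 158, 153, 158, 158, 153, 158, 153, 153, 158, 153, 158]
t=14: [124, 118, 124, 118, 118, 124, 118, 124, 124, 118, 124, 118, 118, 124, 118, 124]
t=15: [169, 167, 169, 167, 167, 169, 167, 169, 169, 167, 169, 167, 167, 169, 167, 169]
t=16: [104, 102, 104, 102, 102, 104, 102, 104, 104, 102, 104, 102, 102, 104, 102, 104]
t=17: [147, 149, 147, 149, 149, 147, 149, 147, 147, 149, 147, 149, 149, 147, 149, 147]
t=18: [131, 133, 131, 133, 133, 131, 133, 131, 131, 133, 131, 133, 133, 131, 133, 131]
t=19: [154, 156, 154, 156, 156, 154, 156, 154, 154, 156, 154, 156, 156, 154, 156, 154]
t=20: [121, 123, 121, 123, 123, 121, 123, 121, 121, 123, 121, 123, 123, 121, 123, 121]
t=21: [169, 171, 169, 171, 171, 169, 171, 169, 169, 171, 169, 171, 171, 169, 171, 169]
t=22: [99, 101, 99, 101, 101, 99, 101, 99, 99, 101, 99, 101, 101, 99, 101, 99]
t=23: [145, 143, 145, 143, 143, 145, 143, 145, 145, 143, 145, 143, 143, 145, 143, 145]
t=24: [139, 137, 139, 137, 137, 139, 137, 139, 139, 137, 139, 137, 137, 139, 137, 139]
t=25: [147, 146, 147, 146, 146, 147, 146, 147, 147, 146, 147, 146, 146, 147, 146, 147]
t=26: [134, 134, 134, 134, 134, 134, 134, 134, 134, 134, 134, 134, 134, 134, 134, 134]
t=27: [153, 153, 153, 153, 153, 153, 153, 153, 153, 153, 153, 153, 153, 153, 153, 153]
t=28: [125, 125, 125, 125, 125, 125, 125, 125, 125, 125, 125, 125, 125, 125, 125, 125]
t=29: [166, 166, 166, 166, 166, 166, 166, 166, 166, 166, 166, 166, 166, 166, 166, 166]
t=30: [106, 106, 106, 106, 106, 106, 106, 106, 106, 106, 106, 106, 106, 106, 106, 106]
t=31: [153, 153, 153, 153, 153, 153, 153, 153, 153, 153, 153, 153, 153, 153, 153, 153]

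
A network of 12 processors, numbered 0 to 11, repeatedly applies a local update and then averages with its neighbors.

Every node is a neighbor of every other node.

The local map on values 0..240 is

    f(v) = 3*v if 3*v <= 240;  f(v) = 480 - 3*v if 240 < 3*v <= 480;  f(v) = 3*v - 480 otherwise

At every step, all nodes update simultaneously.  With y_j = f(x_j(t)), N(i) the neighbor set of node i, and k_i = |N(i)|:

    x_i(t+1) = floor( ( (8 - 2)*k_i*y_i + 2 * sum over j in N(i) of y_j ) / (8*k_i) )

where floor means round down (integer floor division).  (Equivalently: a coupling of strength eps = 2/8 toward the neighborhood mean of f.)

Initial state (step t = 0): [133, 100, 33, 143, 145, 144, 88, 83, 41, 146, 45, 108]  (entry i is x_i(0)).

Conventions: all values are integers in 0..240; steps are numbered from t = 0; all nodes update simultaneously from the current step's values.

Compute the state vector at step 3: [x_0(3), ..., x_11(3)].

Answer: [91, 117, 30, 86, 62, 71, 158, 110, 110, 54, 154, 178]

Derivation:
t=0: [133, 100, 33, 143, 145, 144, 88, 83, 41, 146, 45, 108]
t=1: [90, 162, 103, 69, 64, 66, 189, 199, 121, 62, 130, 145]
t=2: [189, 41, 161, 187, 176, 180, 100, 122, 122, 172, 102, 69]
t=3: [91, 117, 30, 86, 62, 71, 158, 110, 110, 54, 154, 178]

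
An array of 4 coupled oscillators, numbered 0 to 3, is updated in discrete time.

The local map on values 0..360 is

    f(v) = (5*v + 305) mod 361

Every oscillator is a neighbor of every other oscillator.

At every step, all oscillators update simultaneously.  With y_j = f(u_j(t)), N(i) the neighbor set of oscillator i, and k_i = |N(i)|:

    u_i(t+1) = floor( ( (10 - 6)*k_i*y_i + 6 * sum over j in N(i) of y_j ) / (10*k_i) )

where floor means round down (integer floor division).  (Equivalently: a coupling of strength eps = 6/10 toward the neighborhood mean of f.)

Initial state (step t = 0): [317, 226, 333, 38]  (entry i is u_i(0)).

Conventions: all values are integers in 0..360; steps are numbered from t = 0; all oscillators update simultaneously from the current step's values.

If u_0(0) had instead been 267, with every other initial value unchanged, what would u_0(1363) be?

Answer: u_0(1363) = 187
Key observation: The state at step 7, [264, 223, 258, 252], reappears at step 18: the system is in a cycle of period 11 from step 7 on.  Therefore the state at step 1363 equals the state at step 7 + ((1363 - 7) mod 11) = 10, which is [187, 146, 181, 175].

Derivation:
t=0: [267, 226, 333, 38]
t=1: [208, 239, 202, 196]
t=2: [202, 161, 196, 190]
t=3: [173, 132, 167, 161]
t=4: [100, 131, 94, 88]
t=5: [96, 127, 90, 84]
t=6: [76, 107, 70, 64]
t=7: [264, 223, 258, 252]
t=8: [194, 225, 188, 182]
t=9: [205, 236, 199, 193]
t=10: [187, 146, 181, 175]
t=11: [170, 201, 164, 158]
t=12: [85, 116, 79, 73]
t=13: [165, 196, 231, 225]
t=14: [131, 162, 125, 191]
t=15: [178, 137, 172, 166]
t=16: [125, 156, 119, 113]
t=17: [148, 107, 142, 136]
t=18: [264, 223, 258, 252]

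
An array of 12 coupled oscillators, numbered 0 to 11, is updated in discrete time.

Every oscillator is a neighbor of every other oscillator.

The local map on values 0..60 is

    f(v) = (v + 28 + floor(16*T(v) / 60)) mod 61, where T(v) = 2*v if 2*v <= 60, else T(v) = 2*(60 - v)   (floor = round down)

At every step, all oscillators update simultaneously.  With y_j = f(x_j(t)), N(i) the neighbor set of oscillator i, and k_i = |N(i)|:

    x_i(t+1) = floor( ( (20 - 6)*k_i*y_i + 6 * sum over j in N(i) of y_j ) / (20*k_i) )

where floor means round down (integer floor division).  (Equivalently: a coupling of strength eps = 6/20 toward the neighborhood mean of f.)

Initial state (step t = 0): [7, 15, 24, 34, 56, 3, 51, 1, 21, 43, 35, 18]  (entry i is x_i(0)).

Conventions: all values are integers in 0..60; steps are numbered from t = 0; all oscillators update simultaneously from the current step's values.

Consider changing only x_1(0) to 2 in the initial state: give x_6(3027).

Simulating step by step:
t=0: [7, 2, 24, 34, 56, 3, 51, 1, 21, 43, 35, 18]
t=1: [34, 30, 11, 18, 26, 30, 24, 28, 49, 22, 19, 46]
t=2: [16, 15, 36, 43, 10, 15, 8, 13, 21, 6, 45, 20]
t=3: [48, 47, 23, 26, 42, 47, 40, 45, 53, 38, 26, 52]
t=4: [19, 18, 6, 9, 17, 18, 16, 18, 20, 16, 9, 20]
t=5: [55, 53, 41, 44, 53, 53, 51, 53, 55, 51, 44, 55]
t=6: [23, 22, 19, 19, 22, 22, 22, 22, 23, 22, 19, 23]
t=7: [6, 4, 43, 43, 4, 4, 4, 4, 6, 4, 43, 6]
t=8: [35, 33, 22, 22, 33, 33, 33, 33, 35, 33, 22, 35]
t=9: [13, 12, 3, 3, 12, 12, 12, 12, 13, 12, 3, 13]
t=10: [45, 44, 35, 35, 44, 44, 44, 44, 45, 44, 35, 45]
t=11: [19, 18, 16, 16, 18, 18, 18, 18, 19, 18, 16, 19]
t=12: [56, 54, 52, 52, 54, 54, 54, 54, 56, 54, 52, 56]
t=13: [24, 24, 23, 23, 24, 24, 24, 24, 24, 24, 23, 24]
t=14: [2, 2, 2, 2, 2, 2, 2, 2, 2, 2, 2, 2]
t=15: [31, 31, 31, 31, 31, 31, 31, 31, 31, 31, 31, 31]
t=16: [13, 13, 13, 13, 13, 13, 13, 13, 13, 13, 13, 13]
t=17: [47, 47, 47, 47, 47, 47, 47, 47, 47, 47, 47, 47]
t=18: [20, 20, 20, 20, 20, 20, 20, 20, 20, 20, 20, 20]
t=19: [58, 58, 58, 58, 58, 58, 58, 58, 58, 58, 58, 58]
t=20: [26, 26, 26, 26, 26, 26, 26, 26, 26, 26, 26, 26]
t=21: [6, 6, 6, 6, 6, 6, 6, 6, 6, 6, 6, 6]
t=22: [37, 37, 37, 37, 37, 37, 37, 37, 37, 37, 37, 37]
t=23: [16, 16, 16, 16, 16, 16, 16, 16, 16, 16, 16, 16]
t=24: [52, 52, 52, 52, 52, 52, 52, 52, 52, 52, 52, 52]
t=25: [23, 23, 23, 23, 23, 23, 23, 23, 23, 23, 23, 23]
t=26: [2, 2, 2, 2, 2, 2, 2, 2, 2, 2, 2, 2]

Answer: x_6(3027) = 31
Key observation: The state at step 14, [2, 2, 2, 2, 2, 2, 2, 2, 2, 2, 2, 2], reappears at step 26: the system is in a cycle of period 12 from step 14 on.  Therefore the state at step 3027 equals the state at step 14 + ((3027 - 14) mod 12) = 15, which is [31, 31, 31, 31, 31, 31, 31, 31, 31, 31, 31, 31].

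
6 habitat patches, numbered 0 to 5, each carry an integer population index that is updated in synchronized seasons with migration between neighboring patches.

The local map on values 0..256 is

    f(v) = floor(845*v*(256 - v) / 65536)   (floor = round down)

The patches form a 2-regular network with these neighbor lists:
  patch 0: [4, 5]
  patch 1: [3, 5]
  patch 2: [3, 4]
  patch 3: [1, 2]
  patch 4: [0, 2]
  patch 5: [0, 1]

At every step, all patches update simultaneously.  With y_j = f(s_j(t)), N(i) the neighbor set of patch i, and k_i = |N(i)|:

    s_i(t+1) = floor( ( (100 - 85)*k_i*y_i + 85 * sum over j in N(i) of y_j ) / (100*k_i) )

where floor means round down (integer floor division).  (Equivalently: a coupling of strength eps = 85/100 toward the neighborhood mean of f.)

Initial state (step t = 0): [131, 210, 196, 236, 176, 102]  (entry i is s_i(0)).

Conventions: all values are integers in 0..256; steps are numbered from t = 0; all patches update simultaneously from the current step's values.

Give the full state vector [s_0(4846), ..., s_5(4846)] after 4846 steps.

Answer: [211, 211, 211, 211, 211, 211]
Key observation: The state at step 8, [210, 210, 210, 210, 210, 210], reappears at step 12: the system is in a cycle of period 4 from step 8 on.  Therefore the state at step 4846 equals the state at step 8 + ((4846 - 8) mod 4) = 10, which is [211, 211, 211, 211, 211, 211].

Derivation:
t=0: [131, 210, 196, 236, 176, 102]
t=1: [194, 129, 125, 125, 181, 172]
t=2: [176, 200, 195, 211, 181, 183]
t=3: [174, 146, 149, 144, 168, 163]
t=4: [191, 201, 199, 206, 193, 195]
t=5: [155, 142, 144, 142, 153, 151]
t=6: [203, 206, 205, 207, 203, 204]
t=7: [137, 132, 134, 132, 136, 135]
t=8: [210, 210, 210, 210, 210, 210]
t=9: [124, 124, 124, 124, 124, 124]
t=10: [211, 211, 211, 211, 211, 211]
t=11: [122, 122, 122, 122, 122, 122]
t=12: [210, 210, 210, 210, 210, 210]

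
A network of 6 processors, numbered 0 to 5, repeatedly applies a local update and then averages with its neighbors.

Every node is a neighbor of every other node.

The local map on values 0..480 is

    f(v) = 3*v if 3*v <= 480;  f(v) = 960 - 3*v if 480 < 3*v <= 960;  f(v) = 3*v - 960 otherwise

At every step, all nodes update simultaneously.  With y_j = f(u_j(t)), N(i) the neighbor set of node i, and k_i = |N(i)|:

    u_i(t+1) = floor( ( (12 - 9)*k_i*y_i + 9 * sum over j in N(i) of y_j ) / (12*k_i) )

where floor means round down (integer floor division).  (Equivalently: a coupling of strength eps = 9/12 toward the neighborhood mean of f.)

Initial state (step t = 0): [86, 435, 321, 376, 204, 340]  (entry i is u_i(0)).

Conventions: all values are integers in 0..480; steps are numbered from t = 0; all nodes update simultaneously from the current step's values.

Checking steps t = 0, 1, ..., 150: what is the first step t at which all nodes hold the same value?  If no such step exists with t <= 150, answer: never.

Simulating step by step:
t=0: [86, 435, 321, 376, 204, 340]  (not all equal)
t=1: [203, 211, 177, 194, 212, 183]  (not all equal)
t=2: [368, 365, 375, 370, 365, 374]  (not all equal)
t=3: [148, 147, 150, 148, 147, 149]  (not all equal)
t=4: [444, 444, 445, 444, 444, 444]  (not all equal)
t=5: [372, 372, 372, 372, 372, 372]  (all equal)

Answer: 5
Key observation: Synchronization is absorbing here: once all nodes are equal they stay equal, and step 5 is the first all-equal step.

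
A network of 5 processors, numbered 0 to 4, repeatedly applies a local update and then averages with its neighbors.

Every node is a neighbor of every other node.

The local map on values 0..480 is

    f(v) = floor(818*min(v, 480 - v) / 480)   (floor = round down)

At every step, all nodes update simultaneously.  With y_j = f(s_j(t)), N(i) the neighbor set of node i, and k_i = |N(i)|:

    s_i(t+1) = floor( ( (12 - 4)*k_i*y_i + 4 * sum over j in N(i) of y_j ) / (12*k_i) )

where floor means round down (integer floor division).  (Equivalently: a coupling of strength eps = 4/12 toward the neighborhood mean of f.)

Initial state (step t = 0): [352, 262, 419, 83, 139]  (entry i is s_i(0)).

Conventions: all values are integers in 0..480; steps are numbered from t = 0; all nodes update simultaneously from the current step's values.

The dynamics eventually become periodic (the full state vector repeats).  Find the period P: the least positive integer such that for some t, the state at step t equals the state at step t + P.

Simulating step by step:
t=0: [352, 262, 419, 83, 139]
t=1: [216, 305, 149, 171, 226]
t=2: [347, 306, 280, 302, 357]
t=3: [246, 287, 312, 291, 236]
t=4: [376, 336, 311, 332, 379]
t=5: [197, 237, 262, 241, 194]
t=6: [349, 388, 370, 391, 346]
t=7: [208, 169, 187, 166, 211]
t=8: [339, 301, 318, 297, 342]
t=9: [253, 291, 274, 295, 251]
t=10: [372, 334, 351, 330, 374]
t=11: [197, 235, 218, 239, 195]
t=12: [349, 387, 370, 391, 347]
t=13: [208, 170, 187, 166, 210]
t=14: [339, 301, 318, 297, 341]
t=15: [254, 291, 275, 295, 251]
t=16: [371, 334, 350, 330, 374]
t=17: [198, 235, 219, 239, 195]
t=18: [350, 387, 371, 391, 347]
t=19: [207, 170, 186, 166, 210]
t=20: [338, 301, 317, 297, 341]
t=21: [254, 292, 275, 295, 251]
t=22: [371, 333, 350, 330, 374]
t=23: [198, 236, 219, 239, 195]
t=24: [350, 388, 371, 391, 347]
t=25: [207, 169, 186, 166, 210]
t=26: [338, 300, 317, 297, 341]
t=27: [254, 292, 275, 295, 251]

Answer: 6
Key observation: The state at step 21, [254, 292, 275, 295, 251], reappears at step 27 — and no state repeats earlier — so the cycle the system enters has period 6.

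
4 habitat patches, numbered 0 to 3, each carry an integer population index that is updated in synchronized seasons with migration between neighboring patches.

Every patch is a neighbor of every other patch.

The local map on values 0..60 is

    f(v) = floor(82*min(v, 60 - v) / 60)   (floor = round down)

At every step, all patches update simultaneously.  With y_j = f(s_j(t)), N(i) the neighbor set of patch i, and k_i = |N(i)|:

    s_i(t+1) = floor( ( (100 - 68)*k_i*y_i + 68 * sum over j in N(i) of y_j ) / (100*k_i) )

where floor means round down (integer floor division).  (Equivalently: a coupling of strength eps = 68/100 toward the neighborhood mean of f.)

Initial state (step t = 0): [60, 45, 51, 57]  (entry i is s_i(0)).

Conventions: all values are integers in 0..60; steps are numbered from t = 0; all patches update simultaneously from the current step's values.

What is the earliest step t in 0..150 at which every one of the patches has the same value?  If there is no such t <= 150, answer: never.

Simulating step by step:
t=0: [60, 45, 51, 57]  (not all equal)
t=1: [8, 10, 9, 8]  (not all equal)
t=2: [11, 11, 11, 11]  (all equal)

Answer: 2
Key observation: Synchronization is absorbing here: once all patches are equal they stay equal, and step 2 is the first all-equal step.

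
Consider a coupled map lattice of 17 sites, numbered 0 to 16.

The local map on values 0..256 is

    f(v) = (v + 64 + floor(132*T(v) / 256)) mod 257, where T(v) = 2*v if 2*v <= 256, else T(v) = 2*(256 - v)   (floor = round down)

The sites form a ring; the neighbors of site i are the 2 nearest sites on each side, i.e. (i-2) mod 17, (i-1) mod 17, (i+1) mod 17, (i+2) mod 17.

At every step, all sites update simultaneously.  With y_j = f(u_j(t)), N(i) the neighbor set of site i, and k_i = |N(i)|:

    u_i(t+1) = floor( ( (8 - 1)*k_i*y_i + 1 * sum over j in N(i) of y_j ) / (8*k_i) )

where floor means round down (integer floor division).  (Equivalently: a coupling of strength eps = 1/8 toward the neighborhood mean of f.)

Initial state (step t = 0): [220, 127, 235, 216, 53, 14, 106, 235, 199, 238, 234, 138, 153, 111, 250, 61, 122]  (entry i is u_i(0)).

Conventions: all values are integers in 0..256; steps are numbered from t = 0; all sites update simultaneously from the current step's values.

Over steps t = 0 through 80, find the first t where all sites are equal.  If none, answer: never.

Simulating step by step:
t=0: [220, 127, 235, 216, 53, 14, 106, 235, 199, 238, 234, 138, 153, 111, 250, 61, 122]  (not all equal)
t=1: [67, 63, 66, 68, 157, 90, 31, 62, 62, 63, 63, 64, 64, 39, 65, 170, 59]  (not all equal)
t=2: [194, 191, 193, 198, 81, 233, 131, 188, 187, 190, 191, 192, 192, 145, 189, 79, 180]  (not all equal)
t=3: [69, 64, 69, 69, 207, 68, 70, 64, 65, 65, 65, 65, 65, 70, 70, 204, 69]  (not all equal)
t=4: [199, 195, 199, 199, 81, 197, 200, 194, 196, 195, 196, 196, 196, 200, 201, 81, 199]  (not all equal)
t=5: [69, 64, 69, 69, 207, 69, 69, 64, 64, 64, 64, 64, 64, 69, 69, 207, 69]  (not all equal)
t=6: [199, 195, 199, 199, 81, 199, 199, 194, 194, 194, 194, 194, 194, 199, 199, 81, 199]  (not all equal)
t=7: [69, 64, 69, 69, 207, 69, 69, 64, 64, 64, 64, 64, 64, 69, 69, 207, 69]  (not all equal)

Answer: never
Key observation: The state at step 5 reappears at step 7 — the system is in a cycle of period 2 from step 5 on.  No step 0..7 is synchronized, and the cycle repeats forever, so no step up to 80 (or ever) has all sites equal.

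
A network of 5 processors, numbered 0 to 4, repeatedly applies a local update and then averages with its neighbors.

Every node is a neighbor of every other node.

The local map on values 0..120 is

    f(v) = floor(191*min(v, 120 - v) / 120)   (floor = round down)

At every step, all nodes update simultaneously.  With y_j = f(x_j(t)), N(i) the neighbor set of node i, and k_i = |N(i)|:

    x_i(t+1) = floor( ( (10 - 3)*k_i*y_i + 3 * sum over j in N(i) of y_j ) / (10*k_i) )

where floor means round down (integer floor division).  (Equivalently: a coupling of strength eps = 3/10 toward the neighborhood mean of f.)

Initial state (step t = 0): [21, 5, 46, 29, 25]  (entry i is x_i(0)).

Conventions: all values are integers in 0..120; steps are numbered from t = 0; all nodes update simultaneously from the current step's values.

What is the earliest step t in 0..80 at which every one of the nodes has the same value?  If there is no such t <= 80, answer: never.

Answer: 33
Key observation: Synchronization is absorbing here: once all nodes are equal they stay equal, and step 33 is the first all-equal step.

Derivation:
t=0: [21, 5, 46, 29, 25]  (not all equal)
t=1: [35, 19, 60, 43, 39]  (not all equal)
t=2: [57, 42, 82, 65, 62]  (not all equal)
t=3: [85, 70, 67, 84, 87]  (not all equal)
t=4: [58, 73, 77, 60, 57]  (not all equal)
t=5: [88, 77, 73, 90, 87]  (not all equal)
t=6: [53, 64, 68, 51, 54]  (not all equal)
t=7: [84, 87, 82, 82, 84]  (not all equal)
t=8: [57, 53, 58, 58, 57]  (not all equal)
t=9: [89, 86, 91, 91, 89]  (not all equal)
t=10: [48, 52, 47, 47, 48]  (not all equal)
t=11: [76, 79, 74, 74, 76]  (not all equal)
t=12: [70, 66, 71, 71, 70]  (not all equal)
t=13: [79, 82, 77, 77, 79]  (not all equal)
t=14: [65, 61, 66, 66, 65]  (not all equal)
t=15: [87, 90, 85, 85, 87]  (not all equal)
t=16: [52, 48, 53, 53, 52]  (not all equal)
t=17: [81, 78, 83, 83, 81]  (not all equal)
t=18: [61, 64, 59, 59, 61]  (not all equal)
t=19: [92, 90, 92, 92, 92]  (not all equal)
t=20: [44, 46, 44, 44, 44]  (not all equal)
t=21: [70, 72, 70, 70, 70]  (not all equal)
t=22: [78, 76, 78, 78, 78]  (not all equal)
t=23: [66, 68, 66, 66, 66]  (not all equal)
t=24: [84, 82, 84, 84, 84]  (not all equal)
t=25: [57, 59, 57, 57, 57]  (not all equal)
t=26: [90, 92, 90, 90, 90]  (not all equal)
t=27: [46, 44, 46, 46, 46]  (not all equal)
t=28: [72, 70, 72, 72, 72]  (not all equal)
t=29: [76, 78, 76, 76, 76]  (not all equal)
t=30: [69, 67, 69, 69, 69]  (not all equal)
t=31: [81, 83, 81, 81, 81]  (not all equal)
t=32: [61, 59, 61, 61, 61]  (not all equal)
t=33: [93, 93, 93, 93, 93]  (all equal)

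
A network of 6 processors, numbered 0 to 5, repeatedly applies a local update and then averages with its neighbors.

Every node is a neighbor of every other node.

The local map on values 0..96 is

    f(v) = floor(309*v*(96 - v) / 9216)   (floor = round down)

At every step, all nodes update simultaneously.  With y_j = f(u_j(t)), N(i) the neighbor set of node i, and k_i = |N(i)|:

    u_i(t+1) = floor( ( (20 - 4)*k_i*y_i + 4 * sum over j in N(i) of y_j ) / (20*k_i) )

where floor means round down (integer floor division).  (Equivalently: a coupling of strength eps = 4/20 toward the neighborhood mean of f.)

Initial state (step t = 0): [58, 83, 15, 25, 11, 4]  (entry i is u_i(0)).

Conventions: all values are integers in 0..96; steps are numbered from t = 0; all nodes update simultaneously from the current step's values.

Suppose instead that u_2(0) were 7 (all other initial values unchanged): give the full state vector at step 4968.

Simulating step by step:
t=0: [58, 83, 7, 25, 11, 4]
t=1: [64, 36, 24, 54, 32, 18]
t=2: [67, 70, 58, 73, 67, 51]
t=3: [65, 62, 71, 58, 65, 73]
t=4: [66, 68, 60, 71, 66, 58]
t=5: [66, 63, 70, 60, 66, 71]
t=6: [65, 68, 62, 70, 65, 60]
t=7: [66, 63, 69, 62, 66, 70]
t=8: [65, 68, 62, 68, 65, 62]
t=9: [66, 63, 69, 63, 66, 69]
t=10: [65, 68, 62, 68, 65, 62]

Answer: [65, 68, 62, 68, 65, 62]
Key observation: The state at step 8, [65, 68, 62, 68, 65, 62], reappears at step 10: the system is in a cycle of period 2 from step 8 on.  Therefore the state at step 4968 equals the state at step 8 + ((4968 - 8) mod 2) = 8, which is [65, 68, 62, 68, 65, 62].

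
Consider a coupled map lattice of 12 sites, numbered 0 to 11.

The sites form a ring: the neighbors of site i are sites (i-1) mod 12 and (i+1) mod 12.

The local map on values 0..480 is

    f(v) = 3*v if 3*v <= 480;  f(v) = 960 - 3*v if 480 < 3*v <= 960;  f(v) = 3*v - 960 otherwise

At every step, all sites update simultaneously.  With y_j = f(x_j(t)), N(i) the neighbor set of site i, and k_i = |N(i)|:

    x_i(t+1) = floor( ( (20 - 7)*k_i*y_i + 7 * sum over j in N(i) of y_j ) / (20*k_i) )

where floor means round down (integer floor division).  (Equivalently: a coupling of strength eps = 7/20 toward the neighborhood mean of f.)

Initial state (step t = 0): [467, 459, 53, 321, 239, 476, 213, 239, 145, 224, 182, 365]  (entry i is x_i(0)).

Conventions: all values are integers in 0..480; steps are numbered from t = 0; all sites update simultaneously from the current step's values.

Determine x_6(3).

Simulating step by step:
t=0: [467, 459, 53, 321, 239, 476, 213, 239, 145, 224, 182, 365]
t=1: [383, 376, 176, 72, 240, 402, 333, 290, 375, 335, 343, 237]
t=2: [195, 217, 348, 258, 236, 208, 84, 94, 130, 70, 96, 207]
t=3: [357, 281, 141, 179, 255, 306, 271, 295, 339, 255, 283, 336]

Answer: x_6(3) = 271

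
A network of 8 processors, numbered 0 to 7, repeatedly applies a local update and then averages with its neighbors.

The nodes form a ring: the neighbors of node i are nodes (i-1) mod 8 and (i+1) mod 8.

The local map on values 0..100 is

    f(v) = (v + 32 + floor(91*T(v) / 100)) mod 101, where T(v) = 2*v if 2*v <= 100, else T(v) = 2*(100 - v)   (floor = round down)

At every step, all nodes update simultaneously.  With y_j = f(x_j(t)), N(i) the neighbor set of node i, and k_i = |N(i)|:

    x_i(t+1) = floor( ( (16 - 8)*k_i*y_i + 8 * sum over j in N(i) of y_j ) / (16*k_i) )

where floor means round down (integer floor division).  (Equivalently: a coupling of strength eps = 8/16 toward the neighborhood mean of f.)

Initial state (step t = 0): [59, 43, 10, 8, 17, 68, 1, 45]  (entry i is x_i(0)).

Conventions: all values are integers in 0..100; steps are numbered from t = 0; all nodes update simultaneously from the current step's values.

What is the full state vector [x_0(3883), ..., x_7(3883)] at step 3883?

Simulating step by step:
t=0: [59, 43, 10, 8, 17, 68, 1, 45]
t=1: [59, 57, 56, 61, 67, 56, 45, 53]
t=2: [65, 65, 65, 62, 61, 62, 62, 64]
t=3: [59, 59, 59, 61, 62, 62, 61, 60]
t=4: [63, 64, 63, 62, 62, 62, 62, 63]
t=5: [60, 60, 61, 61, 62, 62, 61, 61]
t=6: [62, 62, 62, 62, 62, 62, 62, 62]
t=7: [62, 62, 62, 62, 62, 62, 62, 62]

Answer: [62, 62, 62, 62, 62, 62, 62, 62]
Key observation: The state at step 6, [62, 62, 62, 62, 62, 62, 62, 62], reappears at step 7: the system is in a cycle of period 1 from step 6 on.  Therefore the state at step 3883 equals the state at step 6 + ((3883 - 6) mod 1) = 6, which is [62, 62, 62, 62, 62, 62, 62, 62].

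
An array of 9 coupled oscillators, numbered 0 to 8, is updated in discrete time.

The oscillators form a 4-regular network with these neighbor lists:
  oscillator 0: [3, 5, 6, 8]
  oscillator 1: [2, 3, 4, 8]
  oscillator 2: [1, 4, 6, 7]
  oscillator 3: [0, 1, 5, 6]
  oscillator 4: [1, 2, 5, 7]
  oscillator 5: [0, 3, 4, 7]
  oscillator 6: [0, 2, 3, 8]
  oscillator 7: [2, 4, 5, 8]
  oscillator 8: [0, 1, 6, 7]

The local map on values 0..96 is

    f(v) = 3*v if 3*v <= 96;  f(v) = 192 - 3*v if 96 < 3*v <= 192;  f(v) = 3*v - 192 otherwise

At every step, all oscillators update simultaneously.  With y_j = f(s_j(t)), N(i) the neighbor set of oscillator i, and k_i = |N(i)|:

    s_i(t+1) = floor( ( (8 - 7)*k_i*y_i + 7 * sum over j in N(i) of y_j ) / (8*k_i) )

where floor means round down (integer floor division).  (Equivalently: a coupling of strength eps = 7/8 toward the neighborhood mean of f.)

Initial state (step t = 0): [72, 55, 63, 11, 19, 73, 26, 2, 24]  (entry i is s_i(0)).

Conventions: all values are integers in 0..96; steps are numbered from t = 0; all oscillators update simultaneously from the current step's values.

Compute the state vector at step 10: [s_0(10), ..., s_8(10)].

Simulating step by step:
t=0: [72, 55, 63, 11, 19, 73, 26, 2, 24]
t=1: [48, 39, 37, 38, 20, 29, 38, 35, 38]
t=2: [76, 74, 75, 72, 79, 70, 72, 77, 72]
t=3: [24, 31, 34, 26, 31, 33, 28, 31, 31]
t=4: [85, 89, 90, 84, 92, 85, 83, 92, 86]
t=5: [61, 72, 75, 63, 76, 71, 65, 74, 69]
t=6: [10, 22, 24, 12, 28, 19, 13, 26, 16]
t=7: [43, 60, 67, 46, 70, 57, 45, 66, 52]
t=8: [44, 27, 21, 40, 12, 33, 42, 19, 34]
t=9: [77, 67, 60, 74, 68, 60, 70, 68, 69]
t=10: [21, 16, 12, 20, 11, 21, 23, 12, 18]

Answer: [21, 16, 12, 20, 11, 21, 23, 12, 18]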